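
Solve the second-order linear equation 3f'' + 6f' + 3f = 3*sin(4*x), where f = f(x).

Divide through by 3: f'' + 2f' + f = sin(4*x).
Characteristic equation r² + 2r + 1 = 0 has discriminant (2)² - 4·(1) = 0, so r = -1 is a repeated root.
Hence f_h = (C1 + C2*x)*exp(-x).
Try f_p = A*cos(4*x) + B*sin(4*x). Substituting and equating the coefficients of cos(4x) and sin(4x) gives A = -8/289, B = -15/289, so f_p = -15*sin(4*x)/289 - 8*cos(4*x)/289.

f = -15*sin(4*x)/289 - 8*cos(4*x)/289 + C1*exp(-x) + C2*x*exp(-x)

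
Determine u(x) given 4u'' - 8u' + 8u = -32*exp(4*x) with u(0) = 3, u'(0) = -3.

u = -4*exp(4*x)/5 - 18*exp(x)*sin(x)/5 + 19*cos(x)*exp(x)/5

Divide through by 4: u'' - 2u' + 2u = -8*exp(4*x).
Characteristic equation r² - 2r + 2 = 0 has discriminant (-2)² - 4·(2) = -4 < 0, so r = 1 ± i.
Hence u_h = C1*cos(x)*exp(x) + C2*exp(x)*sin(x).
Try u_p = A*exp(4*x). Substituting into the equation and dividing by exp(4*x) gives A = -4/5, so u_p = -4*exp(4*x)/5.
General solution: u = -4*exp(4*x)/5 + C1*cos(x)*exp(x) + C2*exp(x)*sin(x).
Apply the initial conditions: u(0) = -4/5 + C1 = 3 and u'(0) = -16/5 + C1 + C2 = -3. Solving gives C1 = 19/5, C2 = -18/5.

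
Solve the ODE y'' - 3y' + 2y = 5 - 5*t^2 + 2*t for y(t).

Characteristic equation r² - 3r + 2 = 0 factors as (r - 2)(r - 1) = 0, so r = 2, 1.
Hence y_h = C1*exp(2*t) + C2*exp(t).
For the particular solution try y_p = A0 + A1*t + A2*t^2. Substituting and matching coefficients of each power of t gives A0 = -19/4, A1 = -13/2, A2 = -5/2, so y_p = -19/4 - 13*t/2 - 5*t^2/2.

y = -19/4 - 13*t/2 - 5*t**2/2 + C1*exp(2*t) + C2*exp(t)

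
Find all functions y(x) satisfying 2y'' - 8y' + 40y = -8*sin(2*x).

Divide through by 2: y'' - 4y' + 20y = -4*sin(2*x).
Characteristic equation r² - 4r + 20 = 0 has discriminant (-4)² - 4·(20) = -64 < 0, so r = 2 ± 4i.
Hence y_h = C1*cos(4*x)*exp(2*x) + C2*exp(2*x)*sin(4*x).
Try y_p = A*cos(2*x) + B*sin(2*x). Substituting and equating the coefficients of cos(2x) and sin(2x) gives A = -1/10, B = -1/5, so y_p = -sin(2*x)/5 - cos(2*x)/10.

y = -sin(2*x)/5 - cos(2*x)/10 + C1*cos(4*x)*exp(2*x) + C2*exp(2*x)*sin(4*x)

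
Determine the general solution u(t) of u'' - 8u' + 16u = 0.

Characteristic equation r² - 8r + 16 = 0 has discriminant (-8)² - 4·(16) = 0, so r = 4 is a repeated root.
Hence u_h = (C1 + C2*t)*exp(4*t).

u = C1*exp(4*t) + C2*t*exp(4*t)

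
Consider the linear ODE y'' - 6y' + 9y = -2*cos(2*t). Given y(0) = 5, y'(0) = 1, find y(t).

Characteristic equation r² - 6r + 9 = 0 has discriminant (-6)² - 4·(9) = 0, so r = 3 is a repeated root.
Hence y_h = (C1 + C2*t)*exp(3*t).
Try y_p = A*cos(2*t) + B*sin(2*t). Substituting and equating the coefficients of cos(2t) and sin(2t) gives A = -10/169, B = 24/169, so y_p = -10*cos(2*t)/169 + 24*sin(2*t)/169.
General solution: y = -10*cos(2*t)/169 + 24*sin(2*t)/169 + C1*exp(3*t) + C2*t*exp(3*t).
Apply the initial conditions: y(0) = -10/169 + C1 = 5 and y'(0) = 48/169 + C2 + 3*C1 = 1. Solving gives C1 = 855/169, C2 = -188/13.

y = -10*cos(2*t)/169 + 24*sin(2*t)/169 + 855*exp(3*t)/169 - 188*t*exp(3*t)/13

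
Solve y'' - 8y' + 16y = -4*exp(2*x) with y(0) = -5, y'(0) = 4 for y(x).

y = -exp(2*x) - 4*exp(4*x) + 22*x*exp(4*x)

Characteristic equation r² - 8r + 16 = 0 has discriminant (-8)² - 4·(16) = 0, so r = 4 is a repeated root.
Hence y_h = (C1 + C2*x)*exp(4*x).
Try y_p = A*exp(2*x). Substituting into the equation and dividing by exp(2*x) gives A = -1, so y_p = -exp(2*x).
General solution: y = -exp(2*x) + C1*exp(4*x) + C2*x*exp(4*x).
Apply the initial conditions: y(0) = -1 + C1 = -5 and y'(0) = -2 + C2 + 4*C1 = 4. Solving gives C1 = -4, C2 = 22.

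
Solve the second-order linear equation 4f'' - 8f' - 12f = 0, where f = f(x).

Divide through by 4: f'' - 2f' - 3f = 0.
Characteristic equation r² - 2r - 3 = 0 factors as (r - 3)(r + 1) = 0, so r = 3, -1.
Hence f_h = C1*exp(3*x) + C2*exp(-x).

f = C1*exp(3*x) + C2*exp(-x)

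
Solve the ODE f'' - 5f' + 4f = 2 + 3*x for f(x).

Characteristic equation r² - 5r + 4 = 0 factors as (r - 4)(r - 1) = 0, so r = 4, 1.
Hence f_h = C1*exp(4*x) + C2*exp(x).
For the particular solution try f_p = A0 + A1*x. Substituting and matching coefficients of each power of x gives A0 = 23/16, A1 = 3/4, so f_p = 23/16 + 3*x/4.

f = 23/16 + 3*x/4 + C1*exp(4*x) + C2*exp(x)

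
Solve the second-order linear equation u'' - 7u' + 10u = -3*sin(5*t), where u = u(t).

u = -21*cos(5*t)/290 + 9*sin(5*t)/290 + C1*exp(5*t) + C2*exp(2*t)

Characteristic equation r² - 7r + 10 = 0 factors as (r - 5)(r - 2) = 0, so r = 5, 2.
Hence u_h = C1*exp(5*t) + C2*exp(2*t).
Try u_p = A*cos(5*t) + B*sin(5*t). Substituting and equating the coefficients of cos(5t) and sin(5t) gives A = -21/290, B = 9/290, so u_p = -21*cos(5*t)/290 + 9*sin(5*t)/290.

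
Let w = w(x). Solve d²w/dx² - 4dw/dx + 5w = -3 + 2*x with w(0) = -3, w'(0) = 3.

w = -7/25 + 2*x/5 - 68*cos(x)*exp(2*x)/25 + 201*exp(2*x)*sin(x)/25

Characteristic equation r² - 4r + 5 = 0 has discriminant (-4)² - 4·(5) = -4 < 0, so r = 2 ± i.
Hence w_h = C1*cos(x)*exp(2*x) + C2*exp(2*x)*sin(x).
For the particular solution try w_p = A0 + A1*x. Substituting and matching coefficients of each power of x gives A0 = -7/25, A1 = 2/5, so w_p = -7/25 + 2*x/5.
General solution: w = -7/25 + 2*x/5 + C1*cos(x)*exp(2*x) + C2*exp(2*x)*sin(x).
Apply the initial conditions: w(0) = -7/25 + C1 = -3 and w'(0) = 2/5 + C2 + 2*C1 = 3. Solving gives C1 = -68/25, C2 = 201/25.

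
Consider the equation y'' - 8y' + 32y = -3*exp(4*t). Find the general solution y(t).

Characteristic equation r² - 8r + 32 = 0 has discriminant (-8)² - 4·(32) = -64 < 0, so r = 4 ± 4i.
Hence y_h = C1*cos(4*t)*exp(4*t) + C2*exp(4*t)*sin(4*t).
Try y_p = A*exp(4*t). Substituting into the equation and dividing by exp(4*t) gives A = -3/16, so y_p = -3*exp(4*t)/16.

y = -3*exp(4*t)/16 + C1*cos(4*t)*exp(4*t) + C2*exp(4*t)*sin(4*t)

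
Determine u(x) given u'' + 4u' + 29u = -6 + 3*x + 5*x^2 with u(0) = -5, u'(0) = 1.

Characteristic equation r² + 4r + 29 = 0 has discriminant (4)² - 4·(29) = -100 < 0, so r = -2 ± 5i.
Hence u_h = C1*cos(5*x)*exp(-2*x) + C2*exp(-2*x)*sin(5*x).
For the particular solution try u_p = A0 + A1*x + A2*x^2. Substituting and matching coefficients of each power of x gives A0 = -5524/24389, A1 = 47/841, A2 = 5/29, so u_p = -5524/24389 + 5*x^2/29 + 47*x/841.
General solution: u = -5524/24389 + 5*x^2/29 + 47*x/841 + C1*cos(5*x)*exp(-2*x) + C2*exp(-2*x)*sin(5*x).
Apply the initial conditions: u(0) = -5524/24389 + C1 = -5 and u'(0) = 47/841 - 2*C1 + 5*C2 = 1. Solving gives C1 = -116421/24389, C2 = -209816/121945.

u = -5524/24389 + 5*x**2/29 + 47*x/841 - 209816*exp(-2*x)*sin(5*x)/121945 - 116421*cos(5*x)*exp(-2*x)/24389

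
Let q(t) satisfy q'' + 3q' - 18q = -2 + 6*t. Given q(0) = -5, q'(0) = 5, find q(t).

q = 1/18 - 41*exp(-6*t)/18 - 25*exp(3*t)/9 - t/3

Characteristic equation r² + 3r - 18 = 0 factors as (r - 3)(r + 6) = 0, so r = 3, -6.
Hence q_h = C1*exp(3*t) + C2*exp(-6*t).
For the particular solution try q_p = A0 + A1*t. Substituting and matching coefficients of each power of t gives A0 = 1/18, A1 = -1/3, so q_p = 1/18 - t/3.
General solution: q = 1/18 - t/3 + C1*exp(3*t) + C2*exp(-6*t).
Apply the initial conditions: q(0) = 1/18 + C1 + C2 = -5 and q'(0) = -1/3 - 6*C2 + 3*C1 = 5. Solving gives C1 = -25/9, C2 = -41/18.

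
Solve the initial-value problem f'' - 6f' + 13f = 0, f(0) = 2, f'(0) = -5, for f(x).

Characteristic equation r² - 6r + 13 = 0 has discriminant (-6)² - 4·(13) = -16 < 0, so r = 3 ± 2i.
Hence f_h = C1*cos(2*x)*exp(3*x) + C2*exp(3*x)*sin(2*x).
Apply the initial conditions: f(0) = C1 = 2 and f'(0) = 2*C2 + 3*C1 = -5. Solving gives C1 = 2, C2 = -11/2.

f = 2*cos(2*x)*exp(3*x) - 11*exp(3*x)*sin(2*x)/2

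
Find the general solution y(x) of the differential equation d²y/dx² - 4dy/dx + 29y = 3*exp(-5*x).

Characteristic equation r² - 4r + 29 = 0 has discriminant (-4)² - 4·(29) = -100 < 0, so r = 2 ± 5i.
Hence y_h = C1*cos(5*x)*exp(2*x) + C2*exp(2*x)*sin(5*x).
Try y_p = A*exp(-5*x). Substituting into the equation and dividing by exp(-5*x) gives A = 3/74, so y_p = 3*exp(-5*x)/74.

y = 3*exp(-5*x)/74 + C1*cos(5*x)*exp(2*x) + C2*exp(2*x)*sin(5*x)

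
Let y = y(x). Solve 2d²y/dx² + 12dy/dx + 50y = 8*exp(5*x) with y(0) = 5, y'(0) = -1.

y = exp(5*x)/20 + 17*exp(-3*x)*sin(4*x)/5 + 99*cos(4*x)*exp(-3*x)/20

Divide through by 2: y'' + 6y' + 25y = 4*exp(5*x).
Characteristic equation r² + 6r + 25 = 0 has discriminant (6)² - 4·(25) = -64 < 0, so r = -3 ± 4i.
Hence y_h = C1*cos(4*x)*exp(-3*x) + C2*exp(-3*x)*sin(4*x).
Try y_p = A*exp(5*x). Substituting into the equation and dividing by exp(5*x) gives A = 1/20, so y_p = exp(5*x)/20.
General solution: y = exp(5*x)/20 + C1*cos(4*x)*exp(-3*x) + C2*exp(-3*x)*sin(4*x).
Apply the initial conditions: y(0) = 1/20 + C1 = 5 and y'(0) = 1/4 - 3*C1 + 4*C2 = -1. Solving gives C1 = 99/20, C2 = 17/5.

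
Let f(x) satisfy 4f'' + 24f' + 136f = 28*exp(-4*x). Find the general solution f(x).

f = 7*exp(-4*x)/26 + C1*cos(5*x)*exp(-3*x) + C2*exp(-3*x)*sin(5*x)

Divide through by 4: f'' + 6f' + 34f = 7*exp(-4*x).
Characteristic equation r² + 6r + 34 = 0 has discriminant (6)² - 4·(34) = -100 < 0, so r = -3 ± 5i.
Hence f_h = C1*cos(5*x)*exp(-3*x) + C2*exp(-3*x)*sin(5*x).
Try f_p = A*exp(-4*x). Substituting into the equation and dividing by exp(-4*x) gives A = 7/26, so f_p = 7*exp(-4*x)/26.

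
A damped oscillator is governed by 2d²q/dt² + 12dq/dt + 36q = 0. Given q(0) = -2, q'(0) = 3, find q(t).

q = -exp(-3*t)*sin(3*t) - 2*cos(3*t)*exp(-3*t)

Divide through by 2: q'' + 6q' + 18q = 0.
Characteristic equation r² + 6r + 18 = 0 has discriminant (6)² - 4·(18) = -36 < 0, so r = -3 ± 3i.
Hence q_h = C1*cos(3*t)*exp(-3*t) + C2*exp(-3*t)*sin(3*t).
Apply the initial conditions: q(0) = C1 = -2 and q'(0) = -3*C1 + 3*C2 = 3. Solving gives C1 = -2, C2 = -1.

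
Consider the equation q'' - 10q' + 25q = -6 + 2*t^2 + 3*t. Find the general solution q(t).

q = -108/625 + 2*t**2/25 + 23*t/125 + C1*exp(5*t) + C2*t*exp(5*t)

Characteristic equation r² - 10r + 25 = 0 has discriminant (-10)² - 4·(25) = 0, so r = 5 is a repeated root.
Hence q_h = (C1 + C2*t)*exp(5*t).
For the particular solution try q_p = A0 + A1*t + A2*t^2. Substituting and matching coefficients of each power of t gives A0 = -108/625, A1 = 23/125, A2 = 2/25, so q_p = -108/625 + 2*t^2/25 + 23*t/125.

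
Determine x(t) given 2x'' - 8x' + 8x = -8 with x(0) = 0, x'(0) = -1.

x = -1 - 3*t*exp(2*t) + exp(2*t)

Divide through by 2: x'' - 4x' + 4x = -4.
Characteristic equation r² - 4r + 4 = 0 has discriminant (-4)² - 4·(4) = 0, so r = 2 is a repeated root.
Hence x_h = (C1 + C2*t)*exp(2*t).
For the particular solution try x_p = A0. Substituting and matching coefficients of each power of t gives A0 = -1, so x_p = -1.
General solution: x = -1 + C1*exp(2*t) + C2*t*exp(2*t).
Apply the initial conditions: x(0) = -1 + C1 = 0 and x'(0) = C2 + 2*C1 = -1. Solving gives C1 = 1, C2 = -3.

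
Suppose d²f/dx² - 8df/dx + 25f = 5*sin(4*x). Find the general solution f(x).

Characteristic equation r² - 8r + 25 = 0 has discriminant (-8)² - 4·(25) = -36 < 0, so r = 4 ± 3i.
Hence f_h = C1*cos(3*x)*exp(4*x) + C2*exp(4*x)*sin(3*x).
Try f_p = A*cos(4*x) + B*sin(4*x). Substituting and equating the coefficients of cos(4x) and sin(4x) gives A = 32/221, B = 9/221, so f_p = 9*sin(4*x)/221 + 32*cos(4*x)/221.

f = 9*sin(4*x)/221 + 32*cos(4*x)/221 + C1*cos(3*x)*exp(4*x) + C2*exp(4*x)*sin(3*x)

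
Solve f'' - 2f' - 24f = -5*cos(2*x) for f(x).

f = sin(2*x)/40 + 7*cos(2*x)/40 + C1*exp(6*x) + C2*exp(-4*x)

Characteristic equation r² - 2r - 24 = 0 factors as (r - 6)(r + 4) = 0, so r = 6, -4.
Hence f_h = C1*exp(6*x) + C2*exp(-4*x).
Try f_p = A*cos(2*x) + B*sin(2*x). Substituting and equating the coefficients of cos(2x) and sin(2x) gives A = 7/40, B = 1/40, so f_p = sin(2*x)/40 + 7*cos(2*x)/40.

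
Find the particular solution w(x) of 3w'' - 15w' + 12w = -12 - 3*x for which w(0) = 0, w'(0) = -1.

Divide through by 3: w'' - 5w' + 4w = -4 - x.
Characteristic equation r² - 5r + 4 = 0 factors as (r - 4)(r - 1) = 0, so r = 4, 1.
Hence w_h = C1*exp(4*x) + C2*exp(x).
For the particular solution try w_p = A0 + A1*x. Substituting and matching coefficients of each power of x gives A0 = -21/16, A1 = -1/4, so w_p = -21/16 - x/4.
General solution: w = -21/16 - x/4 + C1*exp(4*x) + C2*exp(x).
Apply the initial conditions: w(0) = -21/16 + C1 + C2 = 0 and w'(0) = -1/4 + C2 + 4*C1 = -1. Solving gives C1 = -11/16, C2 = 2.

w = -21/16 + 2*exp(x) - 11*exp(4*x)/16 - x/4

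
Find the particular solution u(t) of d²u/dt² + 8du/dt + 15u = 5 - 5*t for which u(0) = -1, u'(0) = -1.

Characteristic equation r² + 8r + 15 = 0 factors as (r + 5)(r + 3) = 0, so r = -5, -3.
Hence u_h = C1*exp(-5*t) + C2*exp(-3*t).
For the particular solution try u_p = A0 + A1*t. Substituting and matching coefficients of each power of t gives A0 = 23/45, A1 = -1/3, so u_p = 23/45 - t/3.
General solution: u = 23/45 - t/3 + C1*exp(-5*t) + C2*exp(-3*t).
Apply the initial conditions: u(0) = 23/45 + C1 + C2 = -1 and u'(0) = -1/3 - 5*C1 - 3*C2 = -1. Solving gives C1 = 13/5, C2 = -37/9.

u = 23/45 - 37*exp(-3*t)/9 - t/3 + 13*exp(-5*t)/5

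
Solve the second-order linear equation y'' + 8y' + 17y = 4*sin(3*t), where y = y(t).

y = -3*cos(3*t)/20 + sin(3*t)/20 + C1*cos(t)*exp(-4*t) + C2*exp(-4*t)*sin(t)

Characteristic equation r² + 8r + 17 = 0 has discriminant (8)² - 4·(17) = -4 < 0, so r = -4 ± i.
Hence y_h = C1*cos(t)*exp(-4*t) + C2*exp(-4*t)*sin(t).
Try y_p = A*cos(3*t) + B*sin(3*t). Substituting and equating the coefficients of cos(3t) and sin(3t) gives A = -3/20, B = 1/20, so y_p = -3*cos(3*t)/20 + sin(3*t)/20.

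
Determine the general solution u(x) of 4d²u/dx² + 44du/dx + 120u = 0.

Divide through by 4: u'' + 11u' + 30u = 0.
Characteristic equation r² + 11r + 30 = 0 factors as (r + 6)(r + 5) = 0, so r = -6, -5.
Hence u_h = C1*exp(-6*x) + C2*exp(-5*x).

u = C1*exp(-6*x) + C2*exp(-5*x)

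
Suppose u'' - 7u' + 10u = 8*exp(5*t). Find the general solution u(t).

Characteristic equation r² - 7r + 10 = 0 factors as (r - 5)(r - 2) = 0, so r = 5, 2.
Hence u_h = C1*exp(5*t) + C2*exp(2*t).
Since exp(5*t) solves the homogeneous equation (r = 5 is a root of multiplicity 1), multiply the trial by t. Try u_p = A*t*exp(5*t). Substituting into the equation and dividing by exp(5*t) gives A = 8/3, so u_p = 8*t*exp(5*t)/3.

u = C1*exp(5*t) + C2*exp(2*t) + 8*t*exp(5*t)/3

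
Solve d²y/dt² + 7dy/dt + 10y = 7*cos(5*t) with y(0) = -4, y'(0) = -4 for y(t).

y = -710*exp(-2*t)/87 - 21*cos(5*t)/290 + 49*sin(5*t)/290 + 127*exp(-5*t)/30

Characteristic equation r² + 7r + 10 = 0 factors as (r + 5)(r + 2) = 0, so r = -5, -2.
Hence y_h = C1*exp(-5*t) + C2*exp(-2*t).
Try y_p = A*cos(5*t) + B*sin(5*t). Substituting and equating the coefficients of cos(5t) and sin(5t) gives A = -21/290, B = 49/290, so y_p = -21*cos(5*t)/290 + 49*sin(5*t)/290.
General solution: y = -21*cos(5*t)/290 + 49*sin(5*t)/290 + C1*exp(-5*t) + C2*exp(-2*t).
Apply the initial conditions: y(0) = -21/290 + C1 + C2 = -4 and y'(0) = 49/58 - 5*C1 - 2*C2 = -4. Solving gives C1 = 127/30, C2 = -710/87.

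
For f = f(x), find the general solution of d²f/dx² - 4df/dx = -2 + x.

f = C2 - x**2/8 + 7*x/16 + C1*exp(4*x)

Characteristic equation r² - 4r = 0 factors as (r - 4)r = 0, so r = 4, 0.
Hence f_h = C1*exp(4*x) + C2.
Since 0 is a characteristic root (multiplicity 1), multiply the polynomial trial by x: try f_p = x*(A0 + A1*x). Substituting and matching coefficients of each power of x gives A0 = 7/16, A1 = -1/8, so f_p = -x^2/8 + 7*x/16.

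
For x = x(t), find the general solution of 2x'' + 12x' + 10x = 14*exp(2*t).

Divide through by 2: x'' + 6x' + 5x = 7*exp(2*t).
Characteristic equation r² + 6r + 5 = 0 factors as (r + 5)(r + 1) = 0, so r = -5, -1.
Hence x_h = C1*exp(-5*t) + C2*exp(-t).
Try x_p = A*exp(2*t). Substituting into the equation and dividing by exp(2*t) gives A = 1/3, so x_p = exp(2*t)/3.

x = exp(2*t)/3 + C1*exp(-5*t) + C2*exp(-t)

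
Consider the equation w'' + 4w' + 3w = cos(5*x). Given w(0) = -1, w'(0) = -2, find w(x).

w = -131*exp(-x)/52 - 11*cos(5*x)/442 + 5*sin(5*x)/221 + 105*exp(-3*x)/68

Characteristic equation r² + 4r + 3 = 0 factors as (r + 3)(r + 1) = 0, so r = -3, -1.
Hence w_h = C1*exp(-3*x) + C2*exp(-x).
Try w_p = A*cos(5*x) + B*sin(5*x). Substituting and equating the coefficients of cos(5x) and sin(5x) gives A = -11/442, B = 5/221, so w_p = -11*cos(5*x)/442 + 5*sin(5*x)/221.
General solution: w = -11*cos(5*x)/442 + 5*sin(5*x)/221 + C1*exp(-3*x) + C2*exp(-x).
Apply the initial conditions: w(0) = -11/442 + C1 + C2 = -1 and w'(0) = 25/221 - C2 - 3*C1 = -2. Solving gives C1 = 105/68, C2 = -131/52.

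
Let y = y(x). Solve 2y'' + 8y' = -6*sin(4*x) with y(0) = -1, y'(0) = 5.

y = 1/16 - 37*exp(-4*x)/32 + 3*cos(4*x)/32 + 3*sin(4*x)/32

Divide through by 2: y'' + 4y' = -3*sin(4*x).
Characteristic equation r² + 4r = 0 factors as (r + 4)r = 0, so r = -4, 0.
Hence y_h = C1*exp(-4*x) + C2.
Try y_p = A*cos(4*x) + B*sin(4*x). Substituting and equating the coefficients of cos(4x) and sin(4x) gives A = 3/32, B = 3/32, so y_p = 3*cos(4*x)/32 + 3*sin(4*x)/32.
General solution: y = C2 + 3*cos(4*x)/32 + 3*sin(4*x)/32 + C1*exp(-4*x).
Apply the initial conditions: y(0) = 3/32 + C1 + C2 = -1 and y'(0) = 3/8 - 4*C1 = 5. Solving gives C1 = -37/32, C2 = 1/16.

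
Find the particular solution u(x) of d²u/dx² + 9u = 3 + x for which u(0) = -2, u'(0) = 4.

u = 1/3 - 7*cos(3*x)/3 + x/9 + 35*sin(3*x)/27

Characteristic equation r² + 9 = 0 has discriminant (0)² - 4·(9) = -36 < 0, so r = ± 3i.
Hence u_h = C1*cos(3*x) + C2*sin(3*x).
For the particular solution try u_p = A0 + A1*x. Substituting and matching coefficients of each power of x gives A0 = 1/3, A1 = 1/9, so u_p = 1/3 + x/9.
General solution: u = 1/3 + x/9 + C1*cos(3*x) + C2*sin(3*x).
Apply the initial conditions: u(0) = 1/3 + C1 = -2 and u'(0) = 1/9 + 3*C2 = 4. Solving gives C1 = -7/3, C2 = 35/27.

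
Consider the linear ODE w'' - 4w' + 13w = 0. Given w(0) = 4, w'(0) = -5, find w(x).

Characteristic equation r² - 4r + 13 = 0 has discriminant (-4)² - 4·(13) = -36 < 0, so r = 2 ± 3i.
Hence w_h = C1*cos(3*x)*exp(2*x) + C2*exp(2*x)*sin(3*x).
Apply the initial conditions: w(0) = C1 = 4 and w'(0) = 2*C1 + 3*C2 = -5. Solving gives C1 = 4, C2 = -13/3.

w = 4*cos(3*x)*exp(2*x) - 13*exp(2*x)*sin(3*x)/3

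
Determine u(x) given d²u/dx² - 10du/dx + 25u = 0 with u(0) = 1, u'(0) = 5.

Characteristic equation r² - 10r + 25 = 0 has discriminant (-10)² - 4·(25) = 0, so r = 5 is a repeated root.
Hence u_h = (C1 + C2*x)*exp(5*x).
Apply the initial conditions: u(0) = C1 = 1 and u'(0) = C2 + 5*C1 = 5. Solving gives C1 = 1, C2 = 0.

u = exp(5*x)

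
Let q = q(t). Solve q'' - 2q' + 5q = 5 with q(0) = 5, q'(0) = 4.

Characteristic equation r² - 2r + 5 = 0 has discriminant (-2)² - 4·(5) = -16 < 0, so r = 1 ± 2i.
Hence q_h = C1*cos(2*t)*exp(t) + C2*exp(t)*sin(2*t).
For the particular solution try q_p = A0. Substituting and matching coefficients of each power of t gives A0 = 1, so q_p = 1.
General solution: q = 1 + C1*cos(2*t)*exp(t) + C2*exp(t)*sin(2*t).
Apply the initial conditions: q(0) = 1 + C1 = 5 and q'(0) = C1 + 2*C2 = 4. Solving gives C1 = 4, C2 = 0.

q = 1 + 4*cos(2*t)*exp(t)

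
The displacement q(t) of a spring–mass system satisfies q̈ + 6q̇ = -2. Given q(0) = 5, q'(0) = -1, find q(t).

Characteristic equation r² + 6r = 0 factors as (r + 6)r = 0, so r = -6, 0.
Hence q_h = C1*exp(-6*t) + C2.
Since 0 is a characteristic root (multiplicity 1), multiply the polynomial trial by t: try q_p = A0*t. Substituting and matching coefficients of each power of t gives A0 = -1/3, so q_p = -t/3.
General solution: q = C2 - t/3 + C1*exp(-6*t).
Apply the initial conditions: q(0) = C1 + C2 = 5 and q'(0) = -1/3 - 6*C1 = -1. Solving gives C1 = 1/9, C2 = 44/9.

q = 44/9 - t/3 + exp(-6*t)/9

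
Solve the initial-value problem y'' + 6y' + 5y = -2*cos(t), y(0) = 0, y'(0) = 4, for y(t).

Characteristic equation r² + 6r + 5 = 0 factors as (r + 5)(r + 1) = 0, so r = -5, -1.
Hence y_h = C1*exp(-5*t) + C2*exp(-t).
Try y_p = A*cos(t) + B*sin(t). Substituting and equating the coefficients of cos(t) and sin(t) gives A = -2/13, B = -3/13, so y_p = -3*sin(t)/13 - 2*cos(t)/13.
General solution: y = -3*sin(t)/13 - 2*cos(t)/13 + C1*exp(-5*t) + C2*exp(-t).
Apply the initial conditions: y(0) = -2/13 + C1 + C2 = 0 and y'(0) = -3/13 - C2 - 5*C1 = 4. Solving gives C1 = -57/52, C2 = 5/4.

y = -57*exp(-5*t)/52 - 3*sin(t)/13 - 2*cos(t)/13 + 5*exp(-t)/4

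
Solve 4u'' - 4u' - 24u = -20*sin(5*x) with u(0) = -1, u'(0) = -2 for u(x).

u = -161*exp(3*x)/170 - 25*cos(5*x)/986 - 4*exp(-2*x)/145 + 155*sin(5*x)/986

Divide through by 4: u'' - u' - 6u = -5*sin(5*x).
Characteristic equation r² - r - 6 = 0 factors as (r - 3)(r + 2) = 0, so r = 3, -2.
Hence u_h = C1*exp(3*x) + C2*exp(-2*x).
Try u_p = A*cos(5*x) + B*sin(5*x). Substituting and equating the coefficients of cos(5x) and sin(5x) gives A = -25/986, B = 155/986, so u_p = -25*cos(5*x)/986 + 155*sin(5*x)/986.
General solution: u = -25*cos(5*x)/986 + 155*sin(5*x)/986 + C1*exp(3*x) + C2*exp(-2*x).
Apply the initial conditions: u(0) = -25/986 + C1 + C2 = -1 and u'(0) = 775/986 - 2*C2 + 3*C1 = -2. Solving gives C1 = -161/170, C2 = -4/145.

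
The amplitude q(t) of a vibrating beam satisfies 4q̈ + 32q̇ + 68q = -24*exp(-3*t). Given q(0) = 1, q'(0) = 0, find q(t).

Divide through by 4: q'' + 8q' + 17q = -6*exp(-3*t).
Characteristic equation r² + 8r + 17 = 0 has discriminant (8)² - 4·(17) = -4 < 0, so r = -4 ± i.
Hence q_h = C1*cos(t)*exp(-4*t) + C2*exp(-4*t)*sin(t).
Try q_p = A*exp(-3*t). Substituting into the equation and dividing by exp(-3*t) gives A = -3, so q_p = -3*exp(-3*t).
General solution: q = -3*exp(-3*t) + C1*cos(t)*exp(-4*t) + C2*exp(-4*t)*sin(t).
Apply the initial conditions: q(0) = -3 + C1 = 1 and q'(0) = 9 + C2 - 4*C1 = 0. Solving gives C1 = 4, C2 = 7.

q = -3*exp(-3*t) + 4*cos(t)*exp(-4*t) + 7*exp(-4*t)*sin(t)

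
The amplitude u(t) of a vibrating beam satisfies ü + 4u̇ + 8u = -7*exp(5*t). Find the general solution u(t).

Characteristic equation r² + 4r + 8 = 0 has discriminant (4)² - 4·(8) = -16 < 0, so r = -2 ± 2i.
Hence u_h = C1*cos(2*t)*exp(-2*t) + C2*exp(-2*t)*sin(2*t).
Try u_p = A*exp(5*t). Substituting into the equation and dividing by exp(5*t) gives A = -7/53, so u_p = -7*exp(5*t)/53.

u = -7*exp(5*t)/53 + C1*cos(2*t)*exp(-2*t) + C2*exp(-2*t)*sin(2*t)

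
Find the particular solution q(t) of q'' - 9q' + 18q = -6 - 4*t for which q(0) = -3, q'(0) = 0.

Characteristic equation r² - 9r + 18 = 0 factors as (r - 3)(r - 6) = 0, so r = 3, 6.
Hence q_h = C1*exp(3*t) + C2*exp(6*t).
For the particular solution try q_p = A0 + A1*t. Substituting and matching coefficients of each power of t gives A0 = -4/9, A1 = -2/9, so q_p = -4/9 - 2*t/9.
General solution: q = -4/9 - 2*t/9 + C1*exp(3*t) + C2*exp(6*t).
Apply the initial conditions: q(0) = -4/9 + C1 + C2 = -3 and q'(0) = -2/9 + 3*C1 + 6*C2 = 0. Solving gives C1 = -140/27, C2 = 71/27.

q = -4/9 - 140*exp(3*t)/27 - 2*t/9 + 71*exp(6*t)/27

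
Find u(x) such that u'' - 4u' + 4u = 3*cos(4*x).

Characteristic equation r² - 4r + 4 = 0 has discriminant (-4)² - 4·(4) = 0, so r = 2 is a repeated root.
Hence u_h = (C1 + C2*x)*exp(2*x).
Try u_p = A*cos(4*x) + B*sin(4*x). Substituting and equating the coefficients of cos(4x) and sin(4x) gives A = -9/100, B = -3/25, so u_p = -9*cos(4*x)/100 - 3*sin(4*x)/25.

u = -9*cos(4*x)/100 - 3*sin(4*x)/25 + C1*exp(2*x) + C2*x*exp(2*x)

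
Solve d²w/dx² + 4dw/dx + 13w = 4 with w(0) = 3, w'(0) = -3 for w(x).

w = 4/13 + 31*exp(-2*x)*sin(3*x)/39 + 35*cos(3*x)*exp(-2*x)/13

Characteristic equation r² + 4r + 13 = 0 has discriminant (4)² - 4·(13) = -36 < 0, so r = -2 ± 3i.
Hence w_h = C1*cos(3*x)*exp(-2*x) + C2*exp(-2*x)*sin(3*x).
For the particular solution try w_p = A0. Substituting and matching coefficients of each power of x gives A0 = 4/13, so w_p = 4/13.
General solution: w = 4/13 + C1*cos(3*x)*exp(-2*x) + C2*exp(-2*x)*sin(3*x).
Apply the initial conditions: w(0) = 4/13 + C1 = 3 and w'(0) = -2*C1 + 3*C2 = -3. Solving gives C1 = 35/13, C2 = 31/39.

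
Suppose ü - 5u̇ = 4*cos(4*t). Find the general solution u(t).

u = C2 - 5*sin(4*t)/41 - 4*cos(4*t)/41 + C1*exp(5*t)

Characteristic equation r² - 5r = 0 factors as (r - 5)r = 0, so r = 5, 0.
Hence u_h = C1*exp(5*t) + C2.
Try u_p = A*cos(4*t) + B*sin(4*t). Substituting and equating the coefficients of cos(4t) and sin(4t) gives A = -4/41, B = -5/41, so u_p = -5*sin(4*t)/41 - 4*cos(4*t)/41.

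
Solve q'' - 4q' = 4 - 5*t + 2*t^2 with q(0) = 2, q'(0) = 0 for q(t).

q = 29/16 + t**2/2 - 3*t/4 - t**3/6 + 3*exp(4*t)/16

Characteristic equation r² - 4r = 0 factors as (r - 4)r = 0, so r = 4, 0.
Hence q_h = C1*exp(4*t) + C2.
Since 0 is a characteristic root (multiplicity 1), multiply the polynomial trial by t: try q_p = t*(A0 + A1*t + A2*t^2). Substituting and matching coefficients of each power of t gives A0 = -3/4, A1 = 1/2, A2 = -1/6, so q_p = t^2/2 - 3*t/4 - t^3/6.
General solution: q = C2 + t^2/2 - 3*t/4 - t^3/6 + C1*exp(4*t).
Apply the initial conditions: q(0) = C1 + C2 = 2 and q'(0) = -3/4 + 4*C1 = 0. Solving gives C1 = 3/16, C2 = 29/16.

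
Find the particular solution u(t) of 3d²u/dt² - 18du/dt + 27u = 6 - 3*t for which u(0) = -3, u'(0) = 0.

u = 4/27 - 85*exp(3*t)/27 - t/9 + 86*t*exp(3*t)/9

Divide through by 3: u'' - 6u' + 9u = 2 - t.
Characteristic equation r² - 6r + 9 = 0 has discriminant (-6)² - 4·(9) = 0, so r = 3 is a repeated root.
Hence u_h = (C1 + C2*t)*exp(3*t).
For the particular solution try u_p = A0 + A1*t. Substituting and matching coefficients of each power of t gives A0 = 4/27, A1 = -1/9, so u_p = 4/27 - t/9.
General solution: u = 4/27 - t/9 + C1*exp(3*t) + C2*t*exp(3*t).
Apply the initial conditions: u(0) = 4/27 + C1 = -3 and u'(0) = -1/9 + C2 + 3*C1 = 0. Solving gives C1 = -85/27, C2 = 86/9.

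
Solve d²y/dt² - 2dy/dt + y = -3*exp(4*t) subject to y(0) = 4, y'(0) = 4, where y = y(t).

y = -exp(4*t)/3 + 13*exp(t)/3 + t*exp(t)

Characteristic equation r² - 2r + 1 = 0 has discriminant (-2)² - 4·(1) = 0, so r = 1 is a repeated root.
Hence y_h = (C1 + C2*t)*exp(t).
Try y_p = A*exp(4*t). Substituting into the equation and dividing by exp(4*t) gives A = -1/3, so y_p = -exp(4*t)/3.
General solution: y = -exp(4*t)/3 + C1*exp(t) + C2*t*exp(t).
Apply the initial conditions: y(0) = -1/3 + C1 = 4 and y'(0) = -4/3 + C1 + C2 = 4. Solving gives C1 = 13/3, C2 = 1.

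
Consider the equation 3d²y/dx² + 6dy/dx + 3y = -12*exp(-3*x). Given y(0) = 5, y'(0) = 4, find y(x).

Divide through by 3: y'' + 2y' + y = -4*exp(-3*x).
Characteristic equation r² + 2r + 1 = 0 has discriminant (2)² - 4·(1) = 0, so r = -1 is a repeated root.
Hence y_h = (C1 + C2*x)*exp(-x).
Try y_p = A*exp(-3*x). Substituting into the equation and dividing by exp(-3*x) gives A = -1, so y_p = -exp(-3*x).
General solution: y = -exp(-3*x) + C1*exp(-x) + C2*x*exp(-x).
Apply the initial conditions: y(0) = -1 + C1 = 5 and y'(0) = 3 + C2 - C1 = 4. Solving gives C1 = 6, C2 = 7.

y = -exp(-3*x) + 6*exp(-x) + 7*x*exp(-x)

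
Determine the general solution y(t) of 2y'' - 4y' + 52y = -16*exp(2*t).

Divide through by 2: y'' - 2y' + 26y = -8*exp(2*t).
Characteristic equation r² - 2r + 26 = 0 has discriminant (-2)² - 4·(26) = -100 < 0, so r = 1 ± 5i.
Hence y_h = C1*cos(5*t)*exp(t) + C2*exp(t)*sin(5*t).
Try y_p = A*exp(2*t). Substituting into the equation and dividing by exp(2*t) gives A = -4/13, so y_p = -4*exp(2*t)/13.

y = -4*exp(2*t)/13 + C1*cos(5*t)*exp(t) + C2*exp(t)*sin(5*t)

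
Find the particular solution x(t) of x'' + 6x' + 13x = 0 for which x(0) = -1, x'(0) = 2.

Characteristic equation r² + 6r + 13 = 0 has discriminant (6)² - 4·(13) = -16 < 0, so r = -3 ± 2i.
Hence x_h = C1*cos(2*t)*exp(-3*t) + C2*exp(-3*t)*sin(2*t).
Apply the initial conditions: x(0) = C1 = -1 and x'(0) = -3*C1 + 2*C2 = 2. Solving gives C1 = -1, C2 = -1/2.

x = -cos(2*t)*exp(-3*t) - exp(-3*t)*sin(2*t)/2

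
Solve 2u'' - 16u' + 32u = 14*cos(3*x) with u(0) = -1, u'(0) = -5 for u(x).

Divide through by 2: u'' - 8u' + 16u = 7*cos(3*x).
Characteristic equation r² - 8r + 16 = 0 has discriminant (-8)² - 4·(16) = 0, so r = 4 is a repeated root.
Hence u_h = (C1 + C2*x)*exp(4*x).
Try u_p = A*cos(3*x) + B*sin(3*x). Substituting and equating the coefficients of cos(3x) and sin(3x) gives A = 49/625, B = -168/625, so u_p = -168*sin(3*x)/625 + 49*cos(3*x)/625.
General solution: u = -168*sin(3*x)/625 + 49*cos(3*x)/625 + C1*exp(4*x) + C2*x*exp(4*x).
Apply the initial conditions: u(0) = 49/625 + C1 = -1 and u'(0) = -504/625 + C2 + 4*C1 = -5. Solving gives C1 = -674/625, C2 = 3/25.

u = -674*exp(4*x)/625 - 168*sin(3*x)/625 + 49*cos(3*x)/625 + 3*x*exp(4*x)/25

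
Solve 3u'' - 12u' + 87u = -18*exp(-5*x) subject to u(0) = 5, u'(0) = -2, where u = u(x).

Divide through by 3: u'' - 4u' + 29u = -6*exp(-5*x).
Characteristic equation r² - 4r + 29 = 0 has discriminant (-4)² - 4·(29) = -100 < 0, so r = 2 ± 5i.
Hence u_h = C1*cos(5*x)*exp(2*x) + C2*exp(2*x)*sin(5*x).
Try u_p = A*exp(-5*x). Substituting into the equation and dividing by exp(-5*x) gives A = -3/37, so u_p = -3*exp(-5*x)/37.
General solution: u = -3*exp(-5*x)/37 + C1*cos(5*x)*exp(2*x) + C2*exp(2*x)*sin(5*x).
Apply the initial conditions: u(0) = -3/37 + C1 = 5 and u'(0) = 15/37 + 2*C1 + 5*C2 = -2. Solving gives C1 = 188/37, C2 = -93/37.

u = -3*exp(-5*x)/37 - 93*exp(2*x)*sin(5*x)/37 + 188*cos(5*x)*exp(2*x)/37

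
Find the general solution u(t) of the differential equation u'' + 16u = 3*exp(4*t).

u = 3*exp(4*t)/32 + C1*cos(4*t) + C2*sin(4*t)

Characteristic equation r² + 16 = 0 has discriminant (0)² - 4·(16) = -64 < 0, so r = ± 4i.
Hence u_h = C1*cos(4*t) + C2*sin(4*t).
Try u_p = A*exp(4*t). Substituting into the equation and dividing by exp(4*t) gives A = 3/32, so u_p = 3*exp(4*t)/32.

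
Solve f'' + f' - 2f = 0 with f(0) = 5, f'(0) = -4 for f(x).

Characteristic equation r² + r - 2 = 0 factors as (r + 2)(r - 1) = 0, so r = -2, 1.
Hence f_h = C1*exp(-2*x) + C2*exp(x).
Apply the initial conditions: f(0) = C1 + C2 = 5 and f'(0) = C2 - 2*C1 = -4. Solving gives C1 = 3, C2 = 2.

f = 2*exp(x) + 3*exp(-2*x)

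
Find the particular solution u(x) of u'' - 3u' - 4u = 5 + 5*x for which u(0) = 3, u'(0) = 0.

Characteristic equation r² - 3r - 4 = 0 factors as (r - 4)(r + 1) = 0, so r = 4, -1.
Hence u_h = C1*exp(4*x) + C2*exp(-x).
For the particular solution try u_p = A0 + A1*x. Substituting and matching coefficients of each power of x gives A0 = -5/16, A1 = -5/4, so u_p = -5/16 - 5*x/4.
General solution: u = -5/16 - 5*x/4 + C1*exp(4*x) + C2*exp(-x).
Apply the initial conditions: u(0) = -5/16 + C1 + C2 = 3 and u'(0) = -5/4 - C2 + 4*C1 = 0. Solving gives C1 = 73/80, C2 = 12/5.

u = -5/16 - 5*x/4 + 12*exp(-x)/5 + 73*exp(4*x)/80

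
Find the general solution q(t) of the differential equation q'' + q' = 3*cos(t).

Characteristic equation r² + r = 0 factors as (r + 1)r = 0, so r = -1, 0.
Hence q_h = C1*exp(-t) + C2.
Try q_p = A*cos(t) + B*sin(t). Substituting and equating the coefficients of cos(t) and sin(t) gives A = -3/2, B = 3/2, so q_p = -3*cos(t)/2 + 3*sin(t)/2.

q = C2 - 3*cos(t)/2 + 3*sin(t)/2 + C1*exp(-t)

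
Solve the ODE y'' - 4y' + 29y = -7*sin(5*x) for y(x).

y = -35*cos(5*x)/104 - 7*sin(5*x)/104 + C1*cos(5*x)*exp(2*x) + C2*exp(2*x)*sin(5*x)

Characteristic equation r² - 4r + 29 = 0 has discriminant (-4)² - 4·(29) = -100 < 0, so r = 2 ± 5i.
Hence y_h = C1*cos(5*x)*exp(2*x) + C2*exp(2*x)*sin(5*x).
Try y_p = A*cos(5*x) + B*sin(5*x). Substituting and equating the coefficients of cos(5x) and sin(5x) gives A = -35/104, B = -7/104, so y_p = -35*cos(5*x)/104 - 7*sin(5*x)/104.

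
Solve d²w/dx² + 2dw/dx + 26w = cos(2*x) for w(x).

w = sin(2*x)/125 + 11*cos(2*x)/250 + C1*cos(5*x)*exp(-x) + C2*exp(-x)*sin(5*x)

Characteristic equation r² + 2r + 26 = 0 has discriminant (2)² - 4·(26) = -100 < 0, so r = -1 ± 5i.
Hence w_h = C1*cos(5*x)*exp(-x) + C2*exp(-x)*sin(5*x).
Try w_p = A*cos(2*x) + B*sin(2*x). Substituting and equating the coefficients of cos(2x) and sin(2x) gives A = 11/250, B = 1/125, so w_p = sin(2*x)/125 + 11*cos(2*x)/250.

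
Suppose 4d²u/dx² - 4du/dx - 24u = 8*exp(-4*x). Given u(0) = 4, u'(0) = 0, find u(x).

Divide through by 4: u'' - u' - 6u = 2*exp(-4*x).
Characteristic equation r² - r - 6 = 0 factors as (r + 2)(r - 3) = 0, so r = -2, 3.
Hence u_h = C1*exp(-2*x) + C2*exp(3*x).
Try u_p = A*exp(-4*x). Substituting into the equation and dividing by exp(-4*x) gives A = 1/7, so u_p = exp(-4*x)/7.
General solution: u = exp(-4*x)/7 + C1*exp(-2*x) + C2*exp(3*x).
Apply the initial conditions: u(0) = 1/7 + C1 + C2 = 4 and u'(0) = -4/7 - 2*C1 + 3*C2 = 0. Solving gives C1 = 11/5, C2 = 58/35.

u = exp(-4*x)/7 + 11*exp(-2*x)/5 + 58*exp(3*x)/35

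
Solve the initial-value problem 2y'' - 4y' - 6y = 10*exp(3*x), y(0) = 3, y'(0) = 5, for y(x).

y = 21*exp(-x)/16 + 27*exp(3*x)/16 + 5*x*exp(3*x)/4

Divide through by 2: y'' - 2y' - 3y = 5*exp(3*x).
Characteristic equation r² - 2r - 3 = 0 factors as (r - 3)(r + 1) = 0, so r = 3, -1.
Hence y_h = C1*exp(3*x) + C2*exp(-x).
Since exp(3*x) solves the homogeneous equation (r = 3 is a root of multiplicity 1), multiply the trial by x. Try y_p = A*x*exp(3*x). Substituting into the equation and dividing by exp(3*x) gives A = 5/4, so y_p = 5*x*exp(3*x)/4.
General solution: y = C1*exp(3*x) + C2*exp(-x) + 5*x*exp(3*x)/4.
Apply the initial conditions: y(0) = C1 + C2 = 3 and y'(0) = 5/4 - C2 + 3*C1 = 5. Solving gives C1 = 27/16, C2 = 21/16.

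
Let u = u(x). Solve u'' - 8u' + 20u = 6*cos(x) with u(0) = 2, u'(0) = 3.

Characteristic equation r² - 8r + 20 = 0 has discriminant (-8)² - 4·(20) = -16 < 0, so r = 4 ± 2i.
Hence u_h = C1*cos(2*x)*exp(4*x) + C2*exp(4*x)*sin(2*x).
Try u_p = A*cos(x) + B*sin(x). Substituting and equating the coefficients of cos(x) and sin(x) gives A = 114/425, B = -48/425, so u_p = -48*sin(x)/425 + 114*cos(x)/425.
General solution: u = -48*sin(x)/425 + 114*cos(x)/425 + C1*cos(2*x)*exp(4*x) + C2*exp(4*x)*sin(2*x).
Apply the initial conditions: u(0) = 114/425 + C1 = 2 and u'(0) = -48/425 + 2*C2 + 4*C1 = 3. Solving gives C1 = 736/425, C2 = -1621/850.

u = -48*sin(x)/425 + 114*cos(x)/425 - 1621*exp(4*x)*sin(2*x)/850 + 736*cos(2*x)*exp(4*x)/425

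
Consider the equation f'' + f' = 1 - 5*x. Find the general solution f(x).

Characteristic equation r² + r = 0 factors as (r + 1)r = 0, so r = -1, 0.
Hence f_h = C1*exp(-x) + C2.
Since 0 is a characteristic root (multiplicity 1), multiply the polynomial trial by x: try f_p = x*(A0 + A1*x). Substituting and matching coefficients of each power of x gives A0 = 6, A1 = -5/2, so f_p = 6*x - 5*x^2/2.

f = C2 + 6*x - 5*x**2/2 + C1*exp(-x)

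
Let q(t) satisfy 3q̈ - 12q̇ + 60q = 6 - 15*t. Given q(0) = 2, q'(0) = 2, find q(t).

Divide through by 3: q'' - 4q' + 20q = 2 - 5*t.
Characteristic equation r² - 4r + 20 = 0 has discriminant (-4)² - 4·(20) = -64 < 0, so r = 2 ± 4i.
Hence q_h = C1*cos(4*t)*exp(2*t) + C2*exp(2*t)*sin(4*t).
For the particular solution try q_p = A0 + A1*t. Substituting and matching coefficients of each power of t gives A0 = 1/20, A1 = -1/4, so q_p = 1/20 - t/4.
General solution: q = 1/20 - t/4 + C1*cos(4*t)*exp(2*t) + C2*exp(2*t)*sin(4*t).
Apply the initial conditions: q(0) = 1/20 + C1 = 2 and q'(0) = -1/4 + 2*C1 + 4*C2 = 2. Solving gives C1 = 39/20, C2 = -33/80.

q = 1/20 - t/4 - 33*exp(2*t)*sin(4*t)/80 + 39*cos(4*t)*exp(2*t)/20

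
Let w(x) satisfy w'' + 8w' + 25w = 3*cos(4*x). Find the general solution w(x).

Characteristic equation r² + 8r + 25 = 0 has discriminant (8)² - 4·(25) = -36 < 0, so r = -4 ± 3i.
Hence w_h = C1*cos(3*x)*exp(-4*x) + C2*exp(-4*x)*sin(3*x).
Try w_p = A*cos(4*x) + B*sin(4*x). Substituting and equating the coefficients of cos(4x) and sin(4x) gives A = 27/1105, B = 96/1105, so w_p = 27*cos(4*x)/1105 + 96*sin(4*x)/1105.

w = 27*cos(4*x)/1105 + 96*sin(4*x)/1105 + C1*cos(3*x)*exp(-4*x) + C2*exp(-4*x)*sin(3*x)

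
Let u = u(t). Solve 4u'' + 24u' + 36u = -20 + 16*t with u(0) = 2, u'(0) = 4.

u = -23/27 + 4*t/9 + 77*exp(-3*t)/27 + 109*t*exp(-3*t)/9

Divide through by 4: u'' + 6u' + 9u = -5 + 4*t.
Characteristic equation r² + 6r + 9 = 0 has discriminant (6)² - 4·(9) = 0, so r = -3 is a repeated root.
Hence u_h = (C1 + C2*t)*exp(-3*t).
For the particular solution try u_p = A0 + A1*t. Substituting and matching coefficients of each power of t gives A0 = -23/27, A1 = 4/9, so u_p = -23/27 + 4*t/9.
General solution: u = -23/27 + 4*t/9 + C1*exp(-3*t) + C2*t*exp(-3*t).
Apply the initial conditions: u(0) = -23/27 + C1 = 2 and u'(0) = 4/9 + C2 - 3*C1 = 4. Solving gives C1 = 77/27, C2 = 109/9.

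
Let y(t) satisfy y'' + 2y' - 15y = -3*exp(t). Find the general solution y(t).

y = exp(t)/4 + C1*exp(3*t) + C2*exp(-5*t)

Characteristic equation r² + 2r - 15 = 0 factors as (r - 3)(r + 5) = 0, so r = 3, -5.
Hence y_h = C1*exp(3*t) + C2*exp(-5*t).
Try y_p = A*exp(t). Substituting into the equation and dividing by exp(t) gives A = 1/4, so y_p = exp(t)/4.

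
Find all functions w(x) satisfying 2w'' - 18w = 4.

w = -2/9 + C1*exp(-3*x) + C2*exp(3*x)

Divide through by 2: w'' - 9w = 2.
Characteristic equation r² - 9 = 0 factors as (r + 3)(r - 3) = 0, so r = -3, 3.
Hence w_h = C1*exp(-3*x) + C2*exp(3*x).
For the particular solution try w_p = A0. Substituting and matching coefficients of each power of x gives A0 = -2/9, so w_p = -2/9.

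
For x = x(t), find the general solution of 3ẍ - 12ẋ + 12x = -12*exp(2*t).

Divide through by 3: x'' - 4x' + 4x = -4*exp(2*t).
Characteristic equation r² - 4r + 4 = 0 has discriminant (-4)² - 4·(4) = 0, so r = 2 is a repeated root.
Hence x_h = (C1 + C2*t)*exp(2*t).
Since exp(2*t) solves the homogeneous equation (r = 2 is a root of multiplicity 2), multiply the trial by t^2. Try x_p = A*t^2*exp(2*t). Substituting into the equation and dividing by exp(2*t) gives A = -2, so x_p = -2*t^2*exp(2*t).

x = C1*exp(2*t) - 2*t**2*exp(2*t) + C2*t*exp(2*t)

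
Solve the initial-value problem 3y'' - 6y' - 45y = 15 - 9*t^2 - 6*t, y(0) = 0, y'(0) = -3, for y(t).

y = -119/375 - 133*exp(5*t)/500 + t**2/5 + 2*t/25 + 7*exp(-3*t)/12

Divide through by 3: y'' - 2y' - 15y = 5 - 3*t^2 - 2*t.
Characteristic equation r² - 2r - 15 = 0 factors as (r + 3)(r - 5) = 0, so r = -3, 5.
Hence y_h = C1*exp(-3*t) + C2*exp(5*t).
For the particular solution try y_p = A0 + A1*t + A2*t^2. Substituting and matching coefficients of each power of t gives A0 = -119/375, A1 = 2/25, A2 = 1/5, so y_p = -119/375 + t^2/5 + 2*t/25.
General solution: y = -119/375 + t^2/5 + 2*t/25 + C1*exp(-3*t) + C2*exp(5*t).
Apply the initial conditions: y(0) = -119/375 + C1 + C2 = 0 and y'(0) = 2/25 - 3*C1 + 5*C2 = -3. Solving gives C1 = 7/12, C2 = -133/500.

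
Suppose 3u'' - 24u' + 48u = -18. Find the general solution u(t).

u = -3/8 + C1*exp(4*t) + C2*t*exp(4*t)

Divide through by 3: u'' - 8u' + 16u = -6.
Characteristic equation r² - 8r + 16 = 0 has discriminant (-8)² - 4·(16) = 0, so r = 4 is a repeated root.
Hence u_h = (C1 + C2*t)*exp(4*t).
For the particular solution try u_p = A0. Substituting and matching coefficients of each power of t gives A0 = -3/8, so u_p = -3/8.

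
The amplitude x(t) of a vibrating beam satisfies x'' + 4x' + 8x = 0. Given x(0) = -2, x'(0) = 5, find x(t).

Characteristic equation r² + 4r + 8 = 0 has discriminant (4)² - 4·(8) = -16 < 0, so r = -2 ± 2i.
Hence x_h = C1*cos(2*t)*exp(-2*t) + C2*exp(-2*t)*sin(2*t).
Apply the initial conditions: x(0) = C1 = -2 and x'(0) = -2*C1 + 2*C2 = 5. Solving gives C1 = -2, C2 = 1/2.

x = exp(-2*t)*sin(2*t)/2 - 2*cos(2*t)*exp(-2*t)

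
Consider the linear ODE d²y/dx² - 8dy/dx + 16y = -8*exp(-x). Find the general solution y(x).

Characteristic equation r² - 8r + 16 = 0 has discriminant (-8)² - 4·(16) = 0, so r = 4 is a repeated root.
Hence y_h = (C1 + C2*x)*exp(4*x).
Try y_p = A*exp(-x). Substituting into the equation and dividing by exp(-x) gives A = -8/25, so y_p = -8*exp(-x)/25.

y = -8*exp(-x)/25 + C1*exp(4*x) + C2*x*exp(4*x)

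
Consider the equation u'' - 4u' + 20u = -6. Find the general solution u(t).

Characteristic equation r² - 4r + 20 = 0 has discriminant (-4)² - 4·(20) = -64 < 0, so r = 2 ± 4i.
Hence u_h = C1*cos(4*t)*exp(2*t) + C2*exp(2*t)*sin(4*t).
For the particular solution try u_p = A0. Substituting and matching coefficients of each power of t gives A0 = -3/10, so u_p = -3/10.

u = -3/10 + C1*cos(4*t)*exp(2*t) + C2*exp(2*t)*sin(4*t)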